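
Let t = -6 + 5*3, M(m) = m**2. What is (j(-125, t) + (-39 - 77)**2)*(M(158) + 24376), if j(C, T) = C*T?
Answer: 608411540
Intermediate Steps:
t = 9 (t = -6 + 15 = 9)
(j(-125, t) + (-39 - 77)**2)*(M(158) + 24376) = (-125*9 + (-39 - 77)**2)*(158**2 + 24376) = (-1125 + (-116)**2)*(24964 + 24376) = (-1125 + 13456)*49340 = 12331*49340 = 608411540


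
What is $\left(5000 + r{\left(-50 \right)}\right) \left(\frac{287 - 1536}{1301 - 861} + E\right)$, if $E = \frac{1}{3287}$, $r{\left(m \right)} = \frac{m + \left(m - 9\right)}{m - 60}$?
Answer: $- \frac{2258210097507}{159090800} \approx -14194.0$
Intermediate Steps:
$r{\left(m \right)} = \frac{-9 + 2 m}{-60 + m}$ ($r{\left(m \right)} = \frac{m + \left(m - 9\right)}{-60 + m} = \frac{m + \left(-9 + m\right)}{-60 + m} = \frac{-9 + 2 m}{-60 + m}$)
$E = \frac{1}{3287} \approx 0.00030423$
$\left(5000 + r{\left(-50 \right)}\right) \left(\frac{287 - 1536}{1301 - 861} + E\right) = \left(5000 + \frac{-9 + 2 \left(-50\right)}{-60 - 50}\right) \left(\frac{287 - 1536}{1301 - 861} + \frac{1}{3287}\right) = \left(5000 + \frac{-9 - 100}{-110}\right) \left(- \frac{1249}{440} + \frac{1}{3287}\right) = \left(5000 - - \frac{109}{110}\right) \left(\left(-1249\right) \frac{1}{440} + \frac{1}{3287}\right) = \left(5000 + \frac{109}{110}\right) \left(- \frac{1249}{440} + \frac{1}{3287}\right) = \frac{550109}{110} \left(- \frac{4105023}{1446280}\right) = - \frac{2258210097507}{159090800}$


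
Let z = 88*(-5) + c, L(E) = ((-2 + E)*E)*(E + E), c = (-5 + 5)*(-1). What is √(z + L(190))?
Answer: 2*√3393290 ≈ 3684.2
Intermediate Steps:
c = 0 (c = 0*(-1) = 0)
L(E) = 2*E²*(-2 + E) (L(E) = (E*(-2 + E))*(2*E) = 2*E²*(-2 + E))
z = -440 (z = 88*(-5) + 0 = -440 + 0 = -440)
√(z + L(190)) = √(-440 + 2*190²*(-2 + 190)) = √(-440 + 2*36100*188) = √(-440 + 13573600) = √13573160 = 2*√3393290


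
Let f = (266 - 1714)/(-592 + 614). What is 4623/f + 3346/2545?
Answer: -126998381/1842580 ≈ -68.924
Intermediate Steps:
f = -724/11 (f = -1448/22 = -1448*1/22 = -724/11 ≈ -65.818)
4623/f + 3346/2545 = 4623/(-724/11) + 3346/2545 = 4623*(-11/724) + 3346*(1/2545) = -50853/724 + 3346/2545 = -126998381/1842580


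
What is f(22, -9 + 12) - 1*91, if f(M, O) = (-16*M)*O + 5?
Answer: -1142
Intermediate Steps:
f(M, O) = 5 - 16*M*O (f(M, O) = -16*M*O + 5 = 5 - 16*M*O)
f(22, -9 + 12) - 1*91 = (5 - 16*22*(-9 + 12)) - 1*91 = (5 - 16*22*3) - 91 = (5 - 1056) - 91 = -1051 - 91 = -1142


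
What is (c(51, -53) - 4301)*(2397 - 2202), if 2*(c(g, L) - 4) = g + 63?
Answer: -826800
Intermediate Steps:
c(g, L) = 71/2 + g/2 (c(g, L) = 4 + (g + 63)/2 = 4 + (63 + g)/2 = 4 + (63/2 + g/2) = 71/2 + g/2)
(c(51, -53) - 4301)*(2397 - 2202) = ((71/2 + (½)*51) - 4301)*(2397 - 2202) = ((71/2 + 51/2) - 4301)*195 = (61 - 4301)*195 = -4240*195 = -826800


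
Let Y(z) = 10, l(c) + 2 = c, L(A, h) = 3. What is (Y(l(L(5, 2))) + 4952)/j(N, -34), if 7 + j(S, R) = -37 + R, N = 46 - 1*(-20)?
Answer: -827/13 ≈ -63.615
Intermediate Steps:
l(c) = -2 + c
N = 66 (N = 46 + 20 = 66)
j(S, R) = -44 + R (j(S, R) = -7 + (-37 + R) = -44 + R)
(Y(l(L(5, 2))) + 4952)/j(N, -34) = (10 + 4952)/(-44 - 34) = 4962/(-78) = 4962*(-1/78) = -827/13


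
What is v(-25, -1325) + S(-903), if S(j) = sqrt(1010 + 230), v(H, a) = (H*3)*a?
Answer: 99375 + 2*sqrt(310) ≈ 99410.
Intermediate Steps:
v(H, a) = 3*H*a (v(H, a) = (3*H)*a = 3*H*a)
S(j) = 2*sqrt(310) (S(j) = sqrt(1240) = 2*sqrt(310))
v(-25, -1325) + S(-903) = 3*(-25)*(-1325) + 2*sqrt(310) = 99375 + 2*sqrt(310)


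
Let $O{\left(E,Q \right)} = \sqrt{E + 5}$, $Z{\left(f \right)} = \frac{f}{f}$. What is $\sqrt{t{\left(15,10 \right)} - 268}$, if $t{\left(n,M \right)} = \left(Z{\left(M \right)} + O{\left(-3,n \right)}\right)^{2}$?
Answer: $\sqrt{-268 + \left(1 + \sqrt{2}\right)^{2}} \approx 16.192 i$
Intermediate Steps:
$Z{\left(f \right)} = 1$
$O{\left(E,Q \right)} = \sqrt{5 + E}$
$t{\left(n,M \right)} = \left(1 + \sqrt{2}\right)^{2}$ ($t{\left(n,M \right)} = \left(1 + \sqrt{5 - 3}\right)^{2} = \left(1 + \sqrt{2}\right)^{2}$)
$\sqrt{t{\left(15,10 \right)} - 268} = \sqrt{\left(1 + \sqrt{2}\right)^{2} - 268} = \sqrt{-268 + \left(1 + \sqrt{2}\right)^{2}}$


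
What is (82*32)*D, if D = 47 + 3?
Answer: 131200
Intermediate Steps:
D = 50
(82*32)*D = (82*32)*50 = 2624*50 = 131200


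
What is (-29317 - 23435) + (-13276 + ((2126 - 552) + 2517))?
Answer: -61937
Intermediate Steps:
(-29317 - 23435) + (-13276 + ((2126 - 552) + 2517)) = -52752 + (-13276 + (1574 + 2517)) = -52752 + (-13276 + 4091) = -52752 - 9185 = -61937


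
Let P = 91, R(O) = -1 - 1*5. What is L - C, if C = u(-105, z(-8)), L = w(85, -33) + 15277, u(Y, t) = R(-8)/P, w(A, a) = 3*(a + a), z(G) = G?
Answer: 1372195/91 ≈ 15079.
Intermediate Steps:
R(O) = -6 (R(O) = -1 - 5 = -6)
w(A, a) = 6*a (w(A, a) = 3*(2*a) = 6*a)
u(Y, t) = -6/91
L = 15079 (L = 6*(-33) + 15277 = -198 + 15277 = 15079)
C = -6/91 ≈ -0.065934
L - C = 15079 - 1*(-6/91) = 15079 + 6/91 = 1372195/91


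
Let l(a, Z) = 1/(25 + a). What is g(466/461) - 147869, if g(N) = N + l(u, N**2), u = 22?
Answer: -3203855260/21667 ≈ -1.4787e+5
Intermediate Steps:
g(N) = 1/47 + N (g(N) = N + 1/(25 + 22) = N + 1/47 = 1/47 + N)
g(466/461) - 147869 = (1/47 + 466/461) - 147869 = 22363/21667 - 147869 = -3203855260/21667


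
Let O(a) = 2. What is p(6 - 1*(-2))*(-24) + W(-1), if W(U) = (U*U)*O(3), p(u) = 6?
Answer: -142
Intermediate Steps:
W(U) = 2*U² (W(U) = (U*U)*2 = U²*2 = 2*U²)
p(6 - 1*(-2))*(-24) + W(-1) = 6*(-24) + 2*(-1)² = -144 + 2*1 = -144 + 2 = -142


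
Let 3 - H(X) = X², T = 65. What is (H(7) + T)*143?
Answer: 2717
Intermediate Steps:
H(X) = 3 - X²
(H(7) + T)*143 = ((3 - 1*7²) + 65)*143 = ((3 - 1*49) + 65)*143 = ((3 - 49) + 65)*143 = (-46 + 65)*143 = 19*143 = 2717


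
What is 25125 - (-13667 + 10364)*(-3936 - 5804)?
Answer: -32146095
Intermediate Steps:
25125 - (-13667 + 10364)*(-3936 - 5804) = 25125 - (-3303)*(-9740) = 25125 - 1*32171220 = 25125 - 32171220 = -32146095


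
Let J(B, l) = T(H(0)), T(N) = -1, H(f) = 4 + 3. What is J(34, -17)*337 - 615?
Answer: -952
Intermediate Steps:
H(f) = 7
J(B, l) = -1
J(34, -17)*337 - 615 = -1*337 - 615 = -337 - 615 = -952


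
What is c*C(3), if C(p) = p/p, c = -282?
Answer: -282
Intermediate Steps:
C(p) = 1
c*C(3) = -282*1 = -282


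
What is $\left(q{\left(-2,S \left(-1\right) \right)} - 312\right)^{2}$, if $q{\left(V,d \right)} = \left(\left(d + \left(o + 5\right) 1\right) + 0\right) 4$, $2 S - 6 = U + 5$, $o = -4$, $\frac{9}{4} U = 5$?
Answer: $\frac{9060100}{81} \approx 1.1185 \cdot 10^{5}$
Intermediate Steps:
$U = \frac{20}{9}$ ($U = \frac{4}{9} \cdot 5 = \frac{20}{9} \approx 2.2222$)
$S = \frac{119}{18}$ ($S = 3 + \frac{\frac{20}{9} + 5}{2} = 3 + \frac{1}{2} \cdot \frac{65}{9} = 3 + \frac{65}{18} = \frac{119}{18} \approx 6.6111$)
$q{\left(V,d \right)} = 4 + 4 d$ ($q{\left(V,d \right)} = \left(\left(d + \left(-4 + 5\right) 1\right) + 0\right) 4 = \left(\left(d + 1 \cdot 1\right) + 0\right) 4 = \left(\left(d + 1\right) + 0\right) 4 = \left(\left(1 + d\right) + 0\right) 4 = \left(1 + d\right) 4 = 4 + 4 d$)
$\left(q{\left(-2,S \left(-1\right) \right)} - 312\right)^{2} = \left(\left(4 + 4 \cdot \frac{119}{18} \left(-1\right)\right) - 312\right)^{2} = \left(\left(4 + 4 \left(- \frac{119}{18}\right)\right) - 312\right)^{2} = \left(\left(4 - \frac{238}{9}\right) - 312\right)^{2} = \left(- \frac{202}{9} - 312\right)^{2} = \left(- \frac{3010}{9}\right)^{2} = \frac{9060100}{81}$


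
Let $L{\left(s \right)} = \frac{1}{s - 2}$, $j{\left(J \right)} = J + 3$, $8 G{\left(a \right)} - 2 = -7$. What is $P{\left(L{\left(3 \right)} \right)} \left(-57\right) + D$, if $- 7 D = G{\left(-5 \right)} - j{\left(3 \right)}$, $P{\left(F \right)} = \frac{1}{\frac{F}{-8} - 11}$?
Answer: $\frac{30253}{4984} \approx 6.07$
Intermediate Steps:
$G{\left(a \right)} = - \frac{5}{8}$ ($G{\left(a \right)} = \frac{1}{4} + \frac{1}{8} \left(-7\right) = \frac{1}{4} - \frac{7}{8} = - \frac{5}{8}$)
$j{\left(J \right)} = 3 + J$
$L{\left(s \right)} = \frac{1}{-2 + s}$
$P{\left(F \right)} = \frac{1}{-11 - \frac{F}{8}}$ ($P{\left(F \right)} = \frac{1}{F \left(- \frac{1}{8}\right) - 11} = \frac{1}{- \frac{F}{8} - 11} = \frac{1}{-11 - \frac{F}{8}}$)
$D = \frac{53}{56}$ ($D = - \frac{- \frac{5}{8} - \left(3 + 3\right)}{7} = - \frac{- \frac{5}{8} - 6}{7} = \left(- \frac{1}{7}\right) \left(- \frac{53}{8}\right) = \frac{53}{56} \approx 0.94643$)
$P{\left(L{\left(3 \right)} \right)} \left(-57\right) + D = - \frac{8}{88 + \frac{1}{-2 + 3}} \left(-57\right) + \frac{53}{56} = - \frac{8}{88 + 1^{-1}} \left(-57\right) + \frac{53}{56} = - \frac{8}{88 + 1} \left(-57\right) + \frac{53}{56} = - \frac{8}{89} \left(-57\right) + \frac{53}{56} = \left(-8\right) \frac{1}{89} \left(-57\right) + \frac{53}{56} = \left(- \frac{8}{89}\right) \left(-57\right) + \frac{53}{56} = \frac{456}{89} + \frac{53}{56} = \frac{30253}{4984}$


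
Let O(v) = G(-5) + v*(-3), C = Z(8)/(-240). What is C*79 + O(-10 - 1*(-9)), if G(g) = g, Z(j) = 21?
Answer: -713/80 ≈ -8.9125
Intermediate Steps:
C = -7/80 (C = 21/(-240) = 21*(-1/240) = -7/80 ≈ -0.087500)
O(v) = -5 - 3*v (O(v) = -5 + v*(-3) = -5 - 3*v)
C*79 + O(-10 - 1*(-9)) = -7/80*79 + (-5 - 3*(-10 - 1*(-9))) = -553/80 + (-5 - 3*(-10 + 9)) = -553/80 + (-5 - 3*(-1)) = -553/80 + (-5 + 3) = -553/80 - 2 = -713/80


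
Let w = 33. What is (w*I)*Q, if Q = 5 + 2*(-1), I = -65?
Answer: -6435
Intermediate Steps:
Q = 3 (Q = 5 - 2 = 3)
(w*I)*Q = (33*(-65))*3 = -2145*3 = -6435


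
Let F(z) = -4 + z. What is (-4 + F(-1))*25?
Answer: -225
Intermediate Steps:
(-4 + F(-1))*25 = (-4 + (-4 - 1))*25 = (-4 - 5)*25 = -9*25 = -225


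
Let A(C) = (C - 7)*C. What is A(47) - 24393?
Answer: -22513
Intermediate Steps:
A(C) = C*(-7 + C) (A(C) = (-7 + C)*C = C*(-7 + C))
A(47) - 24393 = 47*(-7 + 47) - 24393 = 47*40 - 24393 = 1880 - 24393 = -22513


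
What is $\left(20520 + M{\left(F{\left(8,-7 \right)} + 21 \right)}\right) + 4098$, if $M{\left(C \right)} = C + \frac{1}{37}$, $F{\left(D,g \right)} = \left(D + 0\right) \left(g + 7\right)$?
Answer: $\frac{911644}{37} \approx 24639.0$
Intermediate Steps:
$F{\left(D,g \right)} = D \left(7 + g\right)$
$M{\left(C \right)} = \frac{1}{37} + C$ ($M{\left(C \right)} = C + \frac{1}{37} = \frac{1}{37} + C$)
$\left(20520 + M{\left(F{\left(8,-7 \right)} + 21 \right)}\right) + 4098 = \left(20520 + \left(\frac{1}{37} + \left(8 \left(7 - 7\right) + 21\right)\right)\right) + 4098 = \left(20520 + \left(\frac{1}{37} + \left(8 \cdot 0 + 21\right)\right)\right) + 4098 = \left(20520 + \left(\frac{1}{37} + \left(0 + 21\right)\right)\right) + 4098 = \left(20520 + \left(\frac{1}{37} + 21\right)\right) + 4098 = \left(20520 + \frac{778}{37}\right) + 4098 = \frac{760018}{37} + 4098 = \frac{911644}{37}$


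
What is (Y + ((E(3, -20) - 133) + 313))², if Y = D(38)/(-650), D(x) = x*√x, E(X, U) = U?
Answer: 2704013718/105625 - 1216*√38/65 ≈ 25485.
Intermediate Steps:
D(x) = x^(3/2)
Y = -19*√38/325 (Y = 38^(3/2)/(-650) = (38*√38)*(-1/650) = -19*√38/325 ≈ -0.36038)
(Y + ((E(3, -20) - 133) + 313))² = (-19*√38/325 + ((-20 - 133) + 313))² = (-19*√38/325 + (-153 + 313))² = (-19*√38/325 + 160)² = (160 - 19*√38/325)²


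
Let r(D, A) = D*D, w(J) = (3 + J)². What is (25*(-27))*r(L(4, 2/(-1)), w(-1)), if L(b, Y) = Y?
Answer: -2700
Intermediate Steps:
r(D, A) = D²
(25*(-27))*r(L(4, 2/(-1)), w(-1)) = (25*(-27))*(2/(-1))² = -675*(2*(-1))² = -675*(-2)² = -675*4 = -2700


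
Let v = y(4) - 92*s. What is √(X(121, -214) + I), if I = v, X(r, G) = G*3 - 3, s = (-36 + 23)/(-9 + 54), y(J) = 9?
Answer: 4*I*√8570/15 ≈ 24.686*I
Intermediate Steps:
s = -13/45 ≈ -0.28889
v = 1601/45 (v = 9 - 92*(-13/45) = 9 + 1196/45 = 1601/45 ≈ 35.578)
X(r, G) = -3 + 3*G (X(r, G) = 3*G - 3 = -3 + 3*G)
I = 1601/45 ≈ 35.578
√(X(121, -214) + I) = √((-3 + 3*(-214)) + 1601/45) = √((-3 - 642) + 1601/45) = √(-645 + 1601/45) = √(-27424/45) = 4*I*√8570/15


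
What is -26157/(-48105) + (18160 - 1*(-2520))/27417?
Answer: 63405847/48847955 ≈ 1.2980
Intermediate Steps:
-26157/(-48105) + (18160 - 1*(-2520))/27417 = -26157*(-1/48105) + (18160 + 2520)*(1/27417) = 8719/16035 + 20680*(1/27417) = 8719/16035 + 20680/27417 = 63405847/48847955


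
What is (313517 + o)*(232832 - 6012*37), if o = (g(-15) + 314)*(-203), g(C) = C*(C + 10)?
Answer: 2436505400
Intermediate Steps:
g(C) = C*(10 + C)
o = -78967 (o = (-15*(10 - 15) + 314)*(-203) = (-15*(-5) + 314)*(-203) = (75 + 314)*(-203) = 389*(-203) = -78967)
(313517 + o)*(232832 - 6012*37) = (313517 - 78967)*(232832 - 6012*37) = 234550*(232832 - 222444) = 234550*10388 = 2436505400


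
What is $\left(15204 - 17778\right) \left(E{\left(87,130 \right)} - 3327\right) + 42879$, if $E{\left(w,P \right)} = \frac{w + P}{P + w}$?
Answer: $8604003$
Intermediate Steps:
$E{\left(w,P \right)} = 1$ ($E{\left(w,P \right)} = \frac{P + w}{P + w} = 1$)
$\left(15204 - 17778\right) \left(E{\left(87,130 \right)} - 3327\right) + 42879 = \left(15204 - 17778\right) \left(1 - 3327\right) + 42879 = \left(-2574\right) \left(-3326\right) + 42879 = 8561124 + 42879 = 8604003$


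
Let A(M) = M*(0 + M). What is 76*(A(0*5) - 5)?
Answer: -380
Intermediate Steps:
A(M) = M² (A(M) = M*M = M²)
76*(A(0*5) - 5) = 76*((0*5)² - 5) = 76*(0² - 5) = 76*(0 - 5) = 76*(-5) = -380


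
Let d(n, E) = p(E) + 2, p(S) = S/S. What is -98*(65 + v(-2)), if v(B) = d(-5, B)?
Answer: -6664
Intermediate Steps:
p(S) = 1
d(n, E) = 3 (d(n, E) = 1 + 2 = 3)
v(B) = 3
-98*(65 + v(-2)) = -98*(65 + 3) = -98*68 = -6664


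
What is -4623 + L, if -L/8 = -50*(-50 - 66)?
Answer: -51023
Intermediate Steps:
L = -46400 (L = -(-400)*(-50 - 66) = -(-400)*(-116) = -8*5800 = -46400)
-4623 + L = -4623 - 46400 = -51023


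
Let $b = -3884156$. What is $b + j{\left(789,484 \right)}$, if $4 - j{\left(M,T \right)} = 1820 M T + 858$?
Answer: $-698899330$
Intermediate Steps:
$j{\left(M,T \right)} = -854 - 1820 M T$ ($j{\left(M,T \right)} = 4 - \left(1820 M T + 858\right) = 4 - \left(858 + 1820 M T\right) = -854 - 1820 M T$)
$b + j{\left(789,484 \right)} = -3884156 - \left(854 + 1435980 \cdot 484\right) = -3884156 - 695015174 = -698899330$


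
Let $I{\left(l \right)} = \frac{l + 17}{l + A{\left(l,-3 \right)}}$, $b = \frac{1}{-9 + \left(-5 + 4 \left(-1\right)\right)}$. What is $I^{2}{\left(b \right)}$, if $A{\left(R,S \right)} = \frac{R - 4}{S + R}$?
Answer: $\frac{281400625}{1585081} \approx 177.53$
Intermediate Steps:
$A{\left(R,S \right)} = \frac{-4 + R}{R + S}$
$b = - \frac{1}{18}$ ($b = \frac{1}{-9 - 9} = \frac{1}{-18} = - \frac{1}{18} \approx -0.055556$)
$I{\left(l \right)} = \frac{17 + l}{l + \frac{-4 + l}{-3 + l}}$ ($I{\left(l \right)} = \frac{l + 17}{l + \frac{-4 + l}{l - 3}} = \frac{17 + l}{l + \frac{-4 + l}{-3 + l}}$)
$I^{2}{\left(b \right)} = \left(\frac{\left(-3 - \frac{1}{18}\right) \left(17 - \frac{1}{18}\right)}{-4 - \frac{1}{18} - \frac{-3 - \frac{1}{18}}{18}}\right)^{2} = \left(\frac{1}{-4 - \frac{1}{18} - - \frac{55}{324}} \left(- \frac{55}{18}\right) \frac{305}{18}\right)^{2} = \left(\frac{1}{-4 - \frac{1}{18} + \frac{55}{324}} \left(- \frac{55}{18}\right) \frac{305}{18}\right)^{2} = \left(\frac{1}{- \frac{1259}{324}} \left(- \frac{55}{18}\right) \frac{305}{18}\right)^{2} = \left(\left(- \frac{324}{1259}\right) \left(- \frac{55}{18}\right) \frac{305}{18}\right)^{2} = \left(\frac{16775}{1259}\right)^{2} = \frac{281400625}{1585081}$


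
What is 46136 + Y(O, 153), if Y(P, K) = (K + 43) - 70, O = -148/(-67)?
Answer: 46262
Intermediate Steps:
O = 148/67 (O = -148*(-1/67) = 148/67 ≈ 2.2090)
Y(P, K) = -27 + K (Y(P, K) = (43 + K) - 70 = -27 + K)
46136 + Y(O, 153) = 46136 + (-27 + 153) = 46136 + 126 = 46262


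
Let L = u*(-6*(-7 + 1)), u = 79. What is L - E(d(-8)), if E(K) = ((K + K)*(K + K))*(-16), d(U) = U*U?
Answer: 264988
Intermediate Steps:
d(U) = U²
E(K) = -64*K² (E(K) = ((2*K)*(2*K))*(-16) = (4*K²)*(-16) = -64*K²)
L = 2844 (L = 79*(-6*(-7 + 1)) = 79*(-6*(-6)) = 79*36 = 2844)
L - E(d(-8)) = 2844 - (-64)*((-8)²)² = 2844 - (-64)*64² = 2844 - (-64)*4096 = 2844 - 1*(-262144) = 2844 + 262144 = 264988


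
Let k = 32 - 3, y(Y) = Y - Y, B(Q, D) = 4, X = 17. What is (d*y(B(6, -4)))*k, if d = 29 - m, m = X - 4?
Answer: 0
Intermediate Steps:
y(Y) = 0
m = 13 (m = 17 - 4 = 13)
k = 29
d = 16 (d = 29 - 1*13 = 29 - 13 = 16)
(d*y(B(6, -4)))*k = (16*0)*29 = 0*29 = 0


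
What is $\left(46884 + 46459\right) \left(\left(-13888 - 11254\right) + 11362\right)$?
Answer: $-1286266540$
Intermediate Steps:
$\left(46884 + 46459\right) \left(\left(-13888 - 11254\right) + 11362\right) = 93343 \left(-25142 + 11362\right) = 93343 \left(-13780\right) = -1286266540$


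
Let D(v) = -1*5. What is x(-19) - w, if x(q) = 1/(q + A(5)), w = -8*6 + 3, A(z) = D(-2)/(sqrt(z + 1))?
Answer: 96231/2141 + 5*sqrt(6)/2141 ≈ 44.952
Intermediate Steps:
D(v) = -5
A(z) = -5/sqrt(1 + z) (A(z) = -5/sqrt(z + 1) = -5/sqrt(1 + z))
w = -45 (w = -48 + 3 = -45)
x(q) = 1/(q - 5*sqrt(6)/6) (x(q) = 1/(q - 5/sqrt(1 + 5)) = 1/(q - 5*sqrt(6)/6))
x(-19) - w = 6/(-5*sqrt(6) + 6*(-19)) - 1*(-45) = 6/(-5*sqrt(6) - 114) + 45 = 6/(-114 - 5*sqrt(6)) + 45 = 45 + 6/(-114 - 5*sqrt(6))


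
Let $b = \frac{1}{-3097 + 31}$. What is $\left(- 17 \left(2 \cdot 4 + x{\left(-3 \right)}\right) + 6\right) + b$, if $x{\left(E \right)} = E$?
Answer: $- \frac{242215}{3066} \approx -79.0$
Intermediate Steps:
$b = - \frac{1}{3066}$ ($b = \frac{1}{-3066} = - \frac{1}{3066} \approx -0.00032616$)
$\left(- 17 \left(2 \cdot 4 + x{\left(-3 \right)}\right) + 6\right) + b = \left(- 17 \left(2 \cdot 4 - 3\right) + 6\right) - \frac{1}{3066} = \left(- 17 \left(8 - 3\right) + 6\right) - \frac{1}{3066} = \left(\left(-17\right) 5 + 6\right) - \frac{1}{3066} = \left(-85 + 6\right) - \frac{1}{3066} = -79 - \frac{1}{3066} = - \frac{242215}{3066}$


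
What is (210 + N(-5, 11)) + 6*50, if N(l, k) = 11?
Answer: 521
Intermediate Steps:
(210 + N(-5, 11)) + 6*50 = (210 + 11) + 6*50 = 221 + 300 = 521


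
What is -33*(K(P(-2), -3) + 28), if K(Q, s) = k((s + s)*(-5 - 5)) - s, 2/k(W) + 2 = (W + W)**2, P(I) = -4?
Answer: -7364610/7199 ≈ -1023.0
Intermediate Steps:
k(W) = 2/(-2 + 4*W**2) (k(W) = 2/(-2 + (W + W)**2) = 2/(-2 + (2*W)**2) = 2/(-2 + 4*W**2))
K(Q, s) = 1/(-1 + 800*s**2) - s (K(Q, s) = 1/(-1 + 2*((s + s)*(-5 - 5))**2) - s = 1/(-1 + 2*((2*s)*(-10))**2) - s = 1/(-1 + 2*(-20*s)**2) - s = 1/(-1 + 2*(400*s**2)) - s = 1/(-1 + 800*s**2) - s)
-33*(K(P(-2), -3) + 28) = -33*((1 - 3 - 800*(-3)**3)/(-1 + 800*(-3)**2) + 28) = -33*((1 - 3 - 800*(-27))/(-1 + 800*9) + 28) = -33*((1 - 3 + 21600)/(-1 + 7200) + 28) = -33*(21598/7199 + 28) = -33*223170/7199 = -7364610/7199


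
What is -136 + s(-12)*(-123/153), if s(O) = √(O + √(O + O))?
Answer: -136 - 41*√(-12 + 2*I*√6)/51 ≈ -136.56 - 2.8401*I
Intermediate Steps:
s(O) = √(O + √2*√O) (s(O) = √(O + √(2*O)) = √(O + √2*√O))
-136 + s(-12)*(-123/153) = -136 + √(-12 + √2*√(-12))*(-123/153) = -136 + √(-12 + √2*(2*I*√3))*(-123*1/153) = -136 + √(-12 + 2*I*√6)*(-41/51) = -136 - 41*√(-12 + 2*I*√6)/51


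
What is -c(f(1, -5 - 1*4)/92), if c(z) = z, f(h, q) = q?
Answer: 9/92 ≈ 0.097826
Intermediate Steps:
-c(f(1, -5 - 1*4)/92) = -(-5 - 1*4)/92 = -(-5 - 4)/92 = -(-9)/92 = -1*(-9/92) = 9/92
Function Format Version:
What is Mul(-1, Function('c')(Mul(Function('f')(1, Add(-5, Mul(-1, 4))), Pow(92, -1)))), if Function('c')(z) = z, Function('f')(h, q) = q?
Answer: Rational(9, 92) ≈ 0.097826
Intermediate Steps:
Mul(-1, Function('c')(Mul(Function('f')(1, Add(-5, Mul(-1, 4))), Pow(92, -1)))) = Mul(-1, Mul(Add(-5, Mul(-1, 4)), Pow(92, -1))) = Mul(-1, Mul(Add(-5, -4), Rational(1, 92))) = Mul(-1, Mul(-9, Rational(1, 92))) = Mul(-1, Rational(-9, 92)) = Rational(9, 92)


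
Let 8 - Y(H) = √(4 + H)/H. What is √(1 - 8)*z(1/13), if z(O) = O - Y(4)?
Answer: I*√7*(-206 + 13*√2)/26 ≈ -19.092*I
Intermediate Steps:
Y(H) = 8 - √(4 + H)/H
z(O) = -8 + O + √2/2 (z(O) = O - (8 - 1*√(4 + 4)/4) = O - (8 - 1*¼*√8) = O - (8 - 1*¼*2*√2) = O - (8 - √2/2) = O + (-8 + √2/2) = -8 + O + √2/2)
√(1 - 8)*z(1/13) = √(1 - 8)*(-8 + 1/13 + √2/2) = √(-7)*(-8 + 1/13 + √2/2) = (I*√7)*(-103/13 + √2/2) = I*√7*(-103/13 + √2/2)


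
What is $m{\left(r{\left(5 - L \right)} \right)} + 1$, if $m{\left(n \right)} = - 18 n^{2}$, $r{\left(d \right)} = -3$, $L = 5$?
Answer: $-161$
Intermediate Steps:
$m{\left(r{\left(5 - L \right)} \right)} + 1 = - 18 \left(-3\right)^{2} + 1 = \left(-18\right) 9 + 1 = -162 + 1 = -161$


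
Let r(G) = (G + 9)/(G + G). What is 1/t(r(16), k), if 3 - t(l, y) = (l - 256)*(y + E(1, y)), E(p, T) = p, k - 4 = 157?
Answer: 16/661575 ≈ 2.4185e-5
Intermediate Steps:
k = 161 (k = 4 + 157 = 161)
r(G) = (9 + G)/(2*G) (r(G) = (9 + G)/((2*G)) = (9 + G)*(1/(2*G)) = (9 + G)/(2*G))
t(l, y) = 3 - (1 + y)*(-256 + l) (t(l, y) = 3 - (l - 256)*(y + 1) = 3 - (-256 + l)*(1 + y) = 3 - (1 + y)*(-256 + l))
1/t(r(16), k) = 1/(259 - (9 + 16)/(2*16) + 256*161 - 1*(½)*(9 + 16)/16*161) = 1/(259 - 25/(2*16) + 41216 - 1*(½)*(1/16)*25*161) = 1/(259 - 1*25/32 + 41216 - 1*25/32*161) = 1/(259 - 25/32 + 41216 - 4025/32) = 1/(661575/16) = 16/661575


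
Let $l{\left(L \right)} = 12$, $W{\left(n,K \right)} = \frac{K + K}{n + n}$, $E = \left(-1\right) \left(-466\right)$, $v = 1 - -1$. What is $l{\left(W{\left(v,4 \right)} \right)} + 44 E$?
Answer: $20516$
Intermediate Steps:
$v = 2$ ($v = 1 + 1 = 2$)
$E = 466$
$W{\left(n,K \right)} = \frac{K}{n}$ ($W{\left(n,K \right)} = \frac{2 K}{2 n} = 2 K \frac{1}{2 n} = \frac{K}{n}$)
$l{\left(W{\left(v,4 \right)} \right)} + 44 E = 12 + 44 \cdot 466 = 12 + 20504 = 20516$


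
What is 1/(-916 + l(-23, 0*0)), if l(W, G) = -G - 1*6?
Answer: -1/922 ≈ -0.0010846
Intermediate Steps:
l(W, G) = -6 - G (l(W, G) = -G - 6 = -6 - G)
1/(-916 + l(-23, 0*0)) = 1/(-916 + (-6 - 0*0)) = 1/(-916 + (-6 - 1*0)) = 1/(-916 + (-6 + 0)) = 1/(-916 - 6) = 1/(-922) = -1/922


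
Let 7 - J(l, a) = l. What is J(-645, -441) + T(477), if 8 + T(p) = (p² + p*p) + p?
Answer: 456179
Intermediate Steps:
J(l, a) = 7 - l
T(p) = -8 + p + 2*p² (T(p) = -8 + ((p² + p*p) + p) = -8 + ((p² + p²) + p) = -8 + (2*p² + p) = -8 + (p + 2*p²) = -8 + p + 2*p²)
J(-645, -441) + T(477) = (7 - 1*(-645)) + (-8 + 477 + 2*477²) = (7 + 645) + (-8 + 477 + 2*227529) = 652 + (-8 + 477 + 455058) = 652 + 455527 = 456179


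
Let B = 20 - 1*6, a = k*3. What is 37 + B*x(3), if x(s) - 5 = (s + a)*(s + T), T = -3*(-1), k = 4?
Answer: 1367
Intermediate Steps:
a = 12 (a = 4*3 = 12)
T = 3
B = 14 (B = 20 - 6 = 14)
x(s) = 5 + (3 + s)*(12 + s) (x(s) = 5 + (s + 12)*(s + 3) = 5 + (12 + s)*(3 + s) = 5 + (3 + s)*(12 + s))
37 + B*x(3) = 37 + 14*(41 + 3**2 + 15*3) = 37 + 14*(41 + 9 + 45) = 37 + 14*95 = 37 + 1330 = 1367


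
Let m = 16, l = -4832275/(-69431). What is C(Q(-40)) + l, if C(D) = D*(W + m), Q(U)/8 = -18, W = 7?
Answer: -225123197/69431 ≈ -3242.4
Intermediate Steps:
Q(U) = -144 (Q(U) = 8*(-18) = -144)
l = 4832275/69431 (l = -4832275*(-1/69431) = 4832275/69431 ≈ 69.598)
C(D) = 23*D (C(D) = D*(7 + 16) = D*23 = 23*D)
C(Q(-40)) + l = 23*(-144) + 4832275/69431 = -3312 + 4832275/69431 = -225123197/69431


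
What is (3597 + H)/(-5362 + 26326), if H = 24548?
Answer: 28145/20964 ≈ 1.3425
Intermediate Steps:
(3597 + H)/(-5362 + 26326) = (3597 + 24548)/(-5362 + 26326) = 28145/20964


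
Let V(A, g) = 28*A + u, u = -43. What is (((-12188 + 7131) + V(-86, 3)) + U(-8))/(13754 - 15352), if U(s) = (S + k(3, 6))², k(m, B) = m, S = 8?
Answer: 7387/1598 ≈ 4.6227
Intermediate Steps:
V(A, g) = -43 + 28*A (V(A, g) = 28*A - 43 = -43 + 28*A)
U(s) = 121 (U(s) = (8 + 3)² = 11² = 121)
(((-12188 + 7131) + V(-86, 3)) + U(-8))/(13754 - 15352) = (((-12188 + 7131) + (-43 + 28*(-86))) + 121)/(13754 - 15352) = ((-5057 + (-43 - 2408)) + 121)/(-1598) = ((-5057 - 2451) + 121)*(-1/1598) = (-7508 + 121)*(-1/1598) = -7387*(-1/1598) = 7387/1598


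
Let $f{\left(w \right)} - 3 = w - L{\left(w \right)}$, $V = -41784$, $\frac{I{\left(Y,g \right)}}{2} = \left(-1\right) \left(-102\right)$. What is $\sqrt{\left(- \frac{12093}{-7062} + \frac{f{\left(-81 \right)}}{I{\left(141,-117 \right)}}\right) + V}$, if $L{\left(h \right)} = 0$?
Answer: $\frac{i \sqrt{16728113124987}}{20009} \approx 204.41 i$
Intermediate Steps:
$I{\left(Y,g \right)} = 204$ ($I{\left(Y,g \right)} = 2 \left(\left(-1\right) \left(-102\right)\right) = 2 \cdot 102 = 204$)
$f{\left(w \right)} = 3 + w$ ($f{\left(w \right)} = 3 + \left(w - 0\right) = 3 + \left(w + 0\right) = 3 + w$)
$\sqrt{\left(- \frac{12093}{-7062} + \frac{f{\left(-81 \right)}}{I{\left(141,-117 \right)}}\right) + V} = \sqrt{\left(- \frac{12093}{-7062} + \frac{3 - 81}{204}\right) - 41784} = \sqrt{\left(\left(-12093\right) \left(- \frac{1}{7062}\right) - \frac{13}{34}\right) - 41784} = \sqrt{\left(\frac{4031}{2354} - \frac{13}{34}\right) - 41784} = \sqrt{\frac{26613}{20009} - 41784} = \sqrt{- \frac{836029443}{20009}} = \frac{i \sqrt{16728113124987}}{20009}$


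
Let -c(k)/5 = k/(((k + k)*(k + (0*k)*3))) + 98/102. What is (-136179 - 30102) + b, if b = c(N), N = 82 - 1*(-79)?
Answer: -2730745727/16422 ≈ -1.6629e+5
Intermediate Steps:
N = 161 (N = 82 + 79 = 161)
c(k) = -245/51 - 5/(2*k) (c(k) = -5*(k/(((k + k)*(k + (0*k)*3))) + 98/102) = -5*(k/(((2*k)*(k + 0*3))) + 98*(1/102)) = -5*(k/(((2*k)*(k + 0))) + 49/51) = -5*(k/(((2*k)*k)) + 49/51) = -5*(k/((2*k**2)) + 49/51) = -5*(k*(1/(2*k**2)) + 49/51) = -5*(1/(2*k) + 49/51) = -5*(49/51 + 1/(2*k)) = -245/51 - 5/(2*k))
b = -79145/16422 (b = (5/102)*(-51 - 98*161)/161 = (5/102)*(1/161)*(-51 - 15778) = (5/102)*(1/161)*(-15829) = -79145/16422 ≈ -4.8195)
(-136179 - 30102) + b = (-136179 - 30102) - 79145/16422 = -166281 - 79145/16422 = -2730745727/16422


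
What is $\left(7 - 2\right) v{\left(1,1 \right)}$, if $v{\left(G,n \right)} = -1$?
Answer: $-5$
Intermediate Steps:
$\left(7 - 2\right) v{\left(1,1 \right)} = \left(7 - 2\right) \left(-1\right) = 5 \left(-1\right) = -5$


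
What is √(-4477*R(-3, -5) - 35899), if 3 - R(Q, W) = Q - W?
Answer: 14*I*√206 ≈ 200.94*I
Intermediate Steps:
R(Q, W) = 3 + W - Q (R(Q, W) = 3 - (Q - W) = 3 + (W - Q) = 3 + W - Q)
√(-4477*R(-3, -5) - 35899) = √(-4477*(3 - 5 - 1*(-3)) - 35899) = √(-4477*(3 - 5 + 3) - 35899) = √(-4477*1 - 35899) = √(-4477 - 35899) = √(-40376) = 14*I*√206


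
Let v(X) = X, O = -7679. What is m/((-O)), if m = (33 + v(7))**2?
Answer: 1600/7679 ≈ 0.20836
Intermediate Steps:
m = 1600 (m = (33 + 7)**2 = 40**2 = 1600)
m/((-O)) = 1600/((-1*(-7679))) = 1600/7679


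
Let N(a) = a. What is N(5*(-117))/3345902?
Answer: -585/3345902 ≈ -0.00017484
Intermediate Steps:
N(5*(-117))/3345902 = (5*(-117))/3345902 = -585*1/3345902 = -585/3345902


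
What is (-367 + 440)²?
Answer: 5329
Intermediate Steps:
(-367 + 440)² = 73² = 5329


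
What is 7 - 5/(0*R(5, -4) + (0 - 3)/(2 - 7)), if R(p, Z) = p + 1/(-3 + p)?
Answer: -4/3 ≈ -1.3333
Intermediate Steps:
7 - 5/(0*R(5, -4) + (0 - 3)/(2 - 7)) = 7 - 5/(0*((1 + 5² - 3*5)/(-3 + 5)) + (0 - 3)/(2 - 7)) = 7 - 5/(0*((1 + 25 - 15)/2) - 3/(-5)) = 7 - 5/(0*((½)*11) - 3*(-⅕)) = 7 - 5/(0*(11/2) + ⅗) = 7 - 5/(0 + ⅗) = 7 - 5/⅗ = 7 - 5*5/3 = 7 - 25/3 = -4/3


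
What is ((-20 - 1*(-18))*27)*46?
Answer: -2484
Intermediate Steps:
((-20 - 1*(-18))*27)*46 = ((-20 + 18)*27)*46 = -2*27*46 = -54*46 = -2484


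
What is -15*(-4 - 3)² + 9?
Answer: -726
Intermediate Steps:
-15*(-4 - 3)² + 9 = -15*(-7)² + 9 = -15*49 + 9 = -735 + 9 = -726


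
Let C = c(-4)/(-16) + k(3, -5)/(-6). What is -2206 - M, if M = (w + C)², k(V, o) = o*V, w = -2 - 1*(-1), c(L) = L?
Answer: -35345/16 ≈ -2209.1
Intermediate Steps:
w = -1 (w = -2 + 1 = -1)
k(V, o) = V*o
C = 11/4 (C = -4/(-16) + (3*(-5))/(-6) = -4*(-1/16) - 15*(-⅙) = ¼ + 5/2 = 11/4 ≈ 2.7500)
M = 49/16 (M = (-1 + 11/4)² = (7/4)² = 49/16 ≈ 3.0625)
-2206 - M = -2206 - 1*49/16 = -2206 - 49/16 = -35345/16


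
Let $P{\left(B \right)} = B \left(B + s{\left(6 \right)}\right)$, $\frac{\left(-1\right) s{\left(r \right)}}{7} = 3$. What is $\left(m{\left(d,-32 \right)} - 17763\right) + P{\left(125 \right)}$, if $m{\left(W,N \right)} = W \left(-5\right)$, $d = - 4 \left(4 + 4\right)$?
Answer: $-4603$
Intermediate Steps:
$s{\left(r \right)} = -21$ ($s{\left(r \right)} = \left(-7\right) 3 = -21$)
$d = -32$ ($d = \left(-4\right) 8 = -32$)
$m{\left(W,N \right)} = - 5 W$
$P{\left(B \right)} = B \left(-21 + B\right)$ ($P{\left(B \right)} = B \left(B - 21\right) = B \left(-21 + B\right)$)
$\left(m{\left(d,-32 \right)} - 17763\right) + P{\left(125 \right)} = \left(\left(-5\right) \left(-32\right) - 17763\right) + 125 \left(-21 + 125\right) = \left(160 - 17763\right) + 125 \cdot 104 = -17603 + 13000 = -4603$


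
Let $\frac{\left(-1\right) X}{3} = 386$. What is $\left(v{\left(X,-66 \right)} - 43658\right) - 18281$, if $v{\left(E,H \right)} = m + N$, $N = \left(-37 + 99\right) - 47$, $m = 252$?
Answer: $-61672$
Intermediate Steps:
$X = -1158$ ($X = \left(-3\right) 386 = -1158$)
$N = 15$ ($N = 62 - 47 = 15$)
$v{\left(E,H \right)} = 267$ ($v{\left(E,H \right)} = 252 + 15 = 267$)
$\left(v{\left(X,-66 \right)} - 43658\right) - 18281 = \left(267 - 43658\right) - 18281 = -43391 - 18281 = -61672$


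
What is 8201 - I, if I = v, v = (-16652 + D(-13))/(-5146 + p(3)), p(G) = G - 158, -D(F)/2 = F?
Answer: 14485625/1767 ≈ 8197.9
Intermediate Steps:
D(F) = -2*F
p(G) = -158 + G
v = 5542/1767 (v = (-16652 - 2*(-13))/(-5146 + (-158 + 3)) = (-16652 + 26)/(-5146 - 155) = -16626/(-5301) = -16626*(-1/5301) = 5542/1767 ≈ 3.1364)
I = 5542/1767 ≈ 3.1364
8201 - I = 8201 - 1*5542/1767 = 8201 - 5542/1767 = 14485625/1767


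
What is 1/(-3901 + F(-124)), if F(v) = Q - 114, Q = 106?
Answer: -1/3909 ≈ -0.00025582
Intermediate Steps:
F(v) = -8 (F(v) = 106 - 114 = -8)
1/(-3901 + F(-124)) = 1/(-3901 - 8) = 1/(-3909) = -1/3909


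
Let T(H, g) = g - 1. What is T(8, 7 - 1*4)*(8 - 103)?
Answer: -190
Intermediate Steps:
T(H, g) = -1 + g
T(8, 7 - 1*4)*(8 - 103) = (-1 + (7 - 1*4))*(8 - 103) = (-1 + (7 - 4))*(-95) = (-1 + 3)*(-95) = 2*(-95) = -190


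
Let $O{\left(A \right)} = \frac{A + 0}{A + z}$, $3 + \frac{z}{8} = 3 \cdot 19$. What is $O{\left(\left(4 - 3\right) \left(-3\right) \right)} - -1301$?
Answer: $\frac{186042}{143} \approx 1301.0$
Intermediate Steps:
$z = 432$ ($z = -24 + 8 \cdot 3 \cdot 19 = -24 + 8 \cdot 57 = -24 + 456 = 432$)
$O{\left(A \right)} = \frac{A}{432 + A}$ ($O{\left(A \right)} = \frac{A + 0}{A + 432} = \frac{A}{432 + A}$)
$O{\left(\left(4 - 3\right) \left(-3\right) \right)} - -1301 = \frac{\left(4 - 3\right) \left(-3\right)}{432 + \left(4 - 3\right) \left(-3\right)} - -1301 = \frac{1 \left(-3\right)}{432 + 1 \left(-3\right)} + 1301 = - \frac{3}{432 - 3} + 1301 = - \frac{3}{429} + 1301 = \left(-3\right) \frac{1}{429} + 1301 = - \frac{1}{143} + 1301 = \frac{186042}{143}$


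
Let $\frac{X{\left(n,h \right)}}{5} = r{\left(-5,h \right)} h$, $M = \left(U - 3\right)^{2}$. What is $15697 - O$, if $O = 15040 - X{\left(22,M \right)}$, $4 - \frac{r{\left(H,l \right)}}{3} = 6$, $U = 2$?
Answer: $627$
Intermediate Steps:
$r{\left(H,l \right)} = -6$ ($r{\left(H,l \right)} = 12 - 18 = -6$)
$M = 1$ ($M = \left(2 - 3\right)^{2} = \left(-1\right)^{2} = 1$)
$X{\left(n,h \right)} = - 30 h$ ($X{\left(n,h \right)} = 5 \left(- 6 h\right) = - 30 h$)
$O = 15070$ ($O = 15040 - \left(-30\right) 1 = 15040 - -30 = 15040 + 30 = 15070$)
$15697 - O = 15697 - 15070 = 627$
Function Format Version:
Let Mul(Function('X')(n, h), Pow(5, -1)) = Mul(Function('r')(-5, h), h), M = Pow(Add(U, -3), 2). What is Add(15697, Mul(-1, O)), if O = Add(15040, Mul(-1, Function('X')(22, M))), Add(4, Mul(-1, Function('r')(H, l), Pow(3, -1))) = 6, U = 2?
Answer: 627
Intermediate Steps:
Function('r')(H, l) = -6 (Function('r')(H, l) = Add(12, Mul(-3, 6)) = Add(12, -18) = -6)
M = 1 (M = Pow(Add(2, -3), 2) = Pow(-1, 2) = 1)
Function('X')(n, h) = Mul(-30, h) (Function('X')(n, h) = Mul(5, Mul(-6, h)) = Mul(-30, h))
O = 15070 (O = Add(15040, Mul(-1, Mul(-30, 1))) = Add(15040, Mul(-1, -30)) = Add(15040, 30) = 15070)
Add(15697, Mul(-1, O)) = Add(15697, Mul(-1, 15070)) = Add(15697, -15070) = 627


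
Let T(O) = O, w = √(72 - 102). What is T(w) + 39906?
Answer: 39906 + I*√30 ≈ 39906.0 + 5.4772*I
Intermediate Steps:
w = I*√30 (w = √(-30) = I*√30 ≈ 5.4772*I)
T(w) + 39906 = I*√30 + 39906 = 39906 + I*√30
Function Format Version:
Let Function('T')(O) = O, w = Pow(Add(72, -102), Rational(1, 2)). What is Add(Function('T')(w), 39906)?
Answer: Add(39906, Mul(I, Pow(30, Rational(1, 2)))) ≈ Add(39906., Mul(5.4772, I))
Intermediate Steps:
w = Mul(I, Pow(30, Rational(1, 2))) (w = Pow(-30, Rational(1, 2)) = Mul(I, Pow(30, Rational(1, 2))) ≈ Mul(5.4772, I))
Add(Function('T')(w), 39906) = Add(Mul(I, Pow(30, Rational(1, 2))), 39906) = Add(39906, Mul(I, Pow(30, Rational(1, 2))))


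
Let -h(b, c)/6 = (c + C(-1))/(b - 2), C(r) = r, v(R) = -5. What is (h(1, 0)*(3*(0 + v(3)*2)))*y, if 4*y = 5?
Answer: 225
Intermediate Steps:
y = 5/4 (y = (¼)*5 = 5/4 ≈ 1.2500)
h(b, c) = -6*(-1 + c)/(-2 + b) (h(b, c) = -6*(c - 1)/(b - 2) = -6*(-1 + c)/(-2 + b))
(h(1, 0)*(3*(0 + v(3)*2)))*y = ((6*(1 - 1*0)/(-2 + 1))*(3*(0 - 5*2)))*(5/4) = ((6*(1 + 0)/(-1))*(3*(0 - 10)))*(5/4) = ((6*(-1)*1)*(3*(-10)))*(5/4) = -6*(-30)*(5/4) = 180*(5/4) = 225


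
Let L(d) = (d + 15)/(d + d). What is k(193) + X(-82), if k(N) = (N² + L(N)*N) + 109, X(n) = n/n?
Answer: 37463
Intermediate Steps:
X(n) = 1
L(d) = (15 + d)/(2*d) (L(d) = (15 + d)/((2*d)) = (15 + d)*(1/(2*d)) = (15 + d)/(2*d))
k(N) = 233/2 + N² + N/2 (k(N) = (N² + ((15 + N)/(2*N))*N) + 109 = (N² + (15/2 + N/2)) + 109 = (15/2 + N² + N/2) + 109 = 233/2 + N² + N/2)
k(193) + X(-82) = (233/2 + 193² + (½)*193) + 1 = (233/2 + 37249 + 193/2) + 1 = 37462 + 1 = 37463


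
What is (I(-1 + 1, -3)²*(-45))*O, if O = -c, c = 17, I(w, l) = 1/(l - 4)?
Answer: 765/49 ≈ 15.612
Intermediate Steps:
I(w, l) = 1/(-4 + l)
O = -17 (O = -1*17 = -17)
(I(-1 + 1, -3)²*(-45))*O = ((1/(-4 - 3))²*(-45))*(-17) = ((1/(-7))²*(-45))*(-17) = ((-⅐)²*(-45))*(-17) = ((1/49)*(-45))*(-17) = -45/49*(-17) = 765/49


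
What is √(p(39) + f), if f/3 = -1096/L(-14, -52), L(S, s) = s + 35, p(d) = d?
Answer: 3*√7463/17 ≈ 15.245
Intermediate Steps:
L(S, s) = 35 + s
f = 3288/17 (f = 3*(-1096/(35 - 52)) = 3*(-1096/(-17)) = 3*(-1096*(-1/17)) = 3*(1096/17) = 3288/17 ≈ 193.41)
√(p(39) + f) = √(39 + 3288/17) = √(3951/17) = 3*√7463/17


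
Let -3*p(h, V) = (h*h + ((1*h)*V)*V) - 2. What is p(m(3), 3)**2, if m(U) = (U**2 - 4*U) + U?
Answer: 4/9 ≈ 0.44444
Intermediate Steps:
m(U) = U**2 - 3*U
p(h, V) = 2/3 - h**2/3 - h*V**2/3 (p(h, V) = -((h*h + ((1*h)*V)*V) - 2)/3 = -((h**2 + (h*V)*V) - 2)/3 = -((h**2 + (V*h)*V) - 2)/3 = -((h**2 + h*V**2) - 2)/3 = -(-2 + h**2 + h*V**2)/3 = 2/3 - h**2/3 - h*V**2/3)
p(m(3), 3)**2 = (2/3 - 9*(-3 + 3)**2/3 - 1/3*3*(-3 + 3)*3**2)**2 = (2/3 - (3*0)**2/3 - 1/3*3*0*9)**2 = (2/3 - 1/3*0**2 - 1/3*0*9)**2 = (2/3 - 1/3*0 + 0)**2 = (2/3 + 0 + 0)**2 = (2/3)**2 = 4/9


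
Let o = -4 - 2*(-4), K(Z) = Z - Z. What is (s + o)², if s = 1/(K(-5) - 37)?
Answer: 21609/1369 ≈ 15.785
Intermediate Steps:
K(Z) = 0
s = -1/37 (s = 1/(0 - 37) = 1/(-37) = -1/37 ≈ -0.027027)
o = 4 (o = -4 + 8 = 4)
(s + o)² = (-1/37 + 4)² = (147/37)² = 21609/1369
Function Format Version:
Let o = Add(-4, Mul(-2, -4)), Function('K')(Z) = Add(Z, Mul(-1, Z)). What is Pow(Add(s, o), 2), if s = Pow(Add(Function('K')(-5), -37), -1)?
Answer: Rational(21609, 1369) ≈ 15.785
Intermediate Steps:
Function('K')(Z) = 0
s = Rational(-1, 37) (s = Pow(Add(0, -37), -1) = Pow(-37, -1) = Rational(-1, 37) ≈ -0.027027)
o = 4 (o = Add(-4, 8) = 4)
Pow(Add(s, o), 2) = Pow(Add(Rational(-1, 37), 4), 2) = Pow(Rational(147, 37), 2) = Rational(21609, 1369)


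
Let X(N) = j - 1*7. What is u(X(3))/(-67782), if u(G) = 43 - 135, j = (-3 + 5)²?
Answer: 46/33891 ≈ 0.0013573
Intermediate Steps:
j = 4 (j = 2² = 4)
X(N) = -3 (X(N) = 4 - 1*7 = 4 - 7 = -3)
u(G) = -92
u(X(3))/(-67782) = -92/(-67782) = -92*(-1/67782) = 46/33891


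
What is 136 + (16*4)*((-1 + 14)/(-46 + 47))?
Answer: 968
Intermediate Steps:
136 + (16*4)*((-1 + 14)/(-46 + 47)) = 136 + 64*(13/1) = 136 + 64*(13*1) = 136 + 64*13 = 136 + 832 = 968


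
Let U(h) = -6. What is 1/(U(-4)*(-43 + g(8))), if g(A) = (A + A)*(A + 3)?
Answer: -1/798 ≈ -0.0012531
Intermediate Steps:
g(A) = 2*A*(3 + A) (g(A) = (2*A)*(3 + A) = 2*A*(3 + A))
1/(U(-4)*(-43 + g(8))) = 1/(-6*(-43 + 2*8*(3 + 8))) = 1/(-6*(-43 + 2*8*11)) = 1/(-6*(-43 + 176)) = 1/(-6*133) = 1/(-798) = -1/798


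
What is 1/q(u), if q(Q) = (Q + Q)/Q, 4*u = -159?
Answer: ½ ≈ 0.50000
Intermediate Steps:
u = -159/4 (u = (¼)*(-159) = -159/4 ≈ -39.750)
q(Q) = 2 (q(Q) = (2*Q)/Q = 2)
1/q(u) = 1/2 = ½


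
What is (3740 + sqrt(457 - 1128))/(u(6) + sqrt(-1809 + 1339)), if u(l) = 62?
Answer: (3740 + I*sqrt(671))/(62 + I*sqrt(470)) ≈ 53.881 - 18.423*I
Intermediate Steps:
(3740 + sqrt(457 - 1128))/(u(6) + sqrt(-1809 + 1339)) = (3740 + sqrt(457 - 1128))/(62 + sqrt(-1809 + 1339)) = (3740 + sqrt(-671))/(62 + sqrt(-470)) = (3740 + I*sqrt(671))/(62 + I*sqrt(470))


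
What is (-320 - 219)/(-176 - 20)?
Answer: 11/4 ≈ 2.7500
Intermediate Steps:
(-320 - 219)/(-176 - 20) = -539/(-196) = -539*(-1/196) = 11/4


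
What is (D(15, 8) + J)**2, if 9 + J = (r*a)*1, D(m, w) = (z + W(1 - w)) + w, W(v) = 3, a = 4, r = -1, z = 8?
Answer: 36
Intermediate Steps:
D(m, w) = 11 + w (D(m, w) = (8 + 3) + w = 11 + w)
J = -13 (J = -9 - 1*4*1 = -9 - 4*1 = -9 - 4 = -13)
(D(15, 8) + J)**2 = ((11 + 8) - 13)**2 = (19 - 13)**2 = 6**2 = 36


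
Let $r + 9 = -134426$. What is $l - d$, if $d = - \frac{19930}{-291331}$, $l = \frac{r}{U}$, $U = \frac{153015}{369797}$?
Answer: $- \frac{2896626648438599}{8915602593} \approx -3.2489 \cdot 10^{5}$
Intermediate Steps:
$r = -134435$ ($r = -9 - 134426 = -134435$)
$U = \frac{153015}{369797}$ ($U = 153015 \cdot \frac{1}{369797} = \frac{153015}{369797} \approx 0.41378$)
$l = - \frac{9942731939}{30603}$ ($l = - \frac{134435}{\frac{153015}{369797}} = \left(-134435\right) \frac{369797}{153015} = - \frac{9942731939}{30603} \approx -3.2489 \cdot 10^{5}$)
$d = \frac{19930}{291331}$ ($d = \left(-19930\right) \left(- \frac{1}{291331}\right) = \frac{19930}{291331} \approx 0.06841$)
$l - d = - \frac{9942731939}{30603} - \frac{19930}{291331} = - \frac{2896626648438599}{8915602593}$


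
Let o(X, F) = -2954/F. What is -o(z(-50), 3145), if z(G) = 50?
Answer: 2954/3145 ≈ 0.93927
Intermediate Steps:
-o(z(-50), 3145) = -(-2954)/3145 = -1*(-2954/3145) = 2954/3145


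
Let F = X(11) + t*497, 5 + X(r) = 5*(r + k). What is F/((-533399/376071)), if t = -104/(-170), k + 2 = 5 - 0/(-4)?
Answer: -11796971199/45338915 ≈ -260.20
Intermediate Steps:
k = 3 (k = -2 + (5 - 0/(-4)) = -2 + (5 - 0*(-1)/4) = -2 + (5 - 1*0) = -2 + (5 + 0) = -2 + 5 = 3)
X(r) = 10 + 5*r (X(r) = -5 + 5*(r + 3) = -5 + 5*(3 + r) = -5 + (15 + 5*r) = 10 + 5*r)
t = 52/85 (t = -104*(-1/170) = 52/85 ≈ 0.61176)
F = 31369/85 (F = (10 + 5*11) + (52/85)*497 = (10 + 55) + 25844/85 = 65 + 25844/85 = 31369/85 ≈ 369.05)
F/((-533399/376071)) = 31369/(85*((-533399/376071))) = 31369/(85*((-533399*1/376071))) = 31369/(85*(-533399/376071)) = (31369/85)*(-376071/533399) = -11796971199/45338915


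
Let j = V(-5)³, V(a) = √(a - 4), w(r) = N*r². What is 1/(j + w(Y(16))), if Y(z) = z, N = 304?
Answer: 77824/6056575705 + 27*I/6056575705 ≈ 1.285e-5 + 4.458e-9*I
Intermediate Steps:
w(r) = 304*r²
V(a) = √(-4 + a)
j = -27*I (j = (√(-4 - 5))³ = (√(-9))³ = (3*I)³ = -27*I ≈ -27.0*I)
1/(j + w(Y(16))) = 1/(-27*I + 304*16²) = 1/(-27*I + 304*256) = 1/(-27*I + 77824) = 1/(77824 - 27*I) = (77824 + 27*I)/6056575705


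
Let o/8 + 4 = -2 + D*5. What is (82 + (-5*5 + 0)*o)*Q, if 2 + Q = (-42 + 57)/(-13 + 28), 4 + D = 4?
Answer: -1282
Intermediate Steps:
D = 0 (D = -4 + 4 = 0)
o = -48 (o = -32 + 8*(-2 + 0*5) = -32 + 8*(-2 + 0) = -32 + 8*(-2) = -32 - 16 = -48)
Q = -1 (Q = -2 + (-42 + 57)/(-13 + 28) = -2 + 15/15 = -2 + 15*(1/15) = -2 + 1 = -1)
(82 + (-5*5 + 0)*o)*Q = (82 + (-5*5 + 0)*(-48))*(-1) = (82 + (-25 + 0)*(-48))*(-1) = (82 - 25*(-48))*(-1) = (82 + 1200)*(-1) = 1282*(-1) = -1282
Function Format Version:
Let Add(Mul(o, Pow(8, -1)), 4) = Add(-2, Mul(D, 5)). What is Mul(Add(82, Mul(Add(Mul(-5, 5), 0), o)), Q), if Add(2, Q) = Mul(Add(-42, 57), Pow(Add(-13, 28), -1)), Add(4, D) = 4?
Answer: -1282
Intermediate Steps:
D = 0 (D = Add(-4, 4) = 0)
o = -48 (o = Add(-32, Mul(8, Add(-2, Mul(0, 5)))) = Add(-32, Mul(8, Add(-2, 0))) = Add(-32, Mul(8, -2)) = Add(-32, -16) = -48)
Q = -1 (Q = Add(-2, Mul(Add(-42, 57), Pow(Add(-13, 28), -1))) = Add(-2, Mul(15, Pow(15, -1))) = Add(-2, Mul(15, Rational(1, 15))) = Add(-2, 1) = -1)
Mul(Add(82, Mul(Add(Mul(-5, 5), 0), o)), Q) = Mul(Add(82, Mul(Add(Mul(-5, 5), 0), -48)), -1) = Mul(Add(82, Mul(Add(-25, 0), -48)), -1) = Mul(Add(82, Mul(-25, -48)), -1) = Mul(Add(82, 1200), -1) = Mul(1282, -1) = -1282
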